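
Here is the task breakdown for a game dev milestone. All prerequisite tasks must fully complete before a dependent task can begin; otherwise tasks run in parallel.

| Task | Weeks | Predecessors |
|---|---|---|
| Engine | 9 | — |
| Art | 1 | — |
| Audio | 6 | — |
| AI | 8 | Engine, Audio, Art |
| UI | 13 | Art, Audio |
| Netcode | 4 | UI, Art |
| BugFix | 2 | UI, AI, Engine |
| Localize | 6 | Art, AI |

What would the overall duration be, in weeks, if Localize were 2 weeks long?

The binding path is Engine→AI→Localize = 9+8+6 = 23; finish at 23 weeks.
Localize lies on that path, so at 2 weeks the path becomes 19 weeks.
New critical path: Audio→UI→Netcode = 6+13+4 = 23 ⇒ 23 weeks.

23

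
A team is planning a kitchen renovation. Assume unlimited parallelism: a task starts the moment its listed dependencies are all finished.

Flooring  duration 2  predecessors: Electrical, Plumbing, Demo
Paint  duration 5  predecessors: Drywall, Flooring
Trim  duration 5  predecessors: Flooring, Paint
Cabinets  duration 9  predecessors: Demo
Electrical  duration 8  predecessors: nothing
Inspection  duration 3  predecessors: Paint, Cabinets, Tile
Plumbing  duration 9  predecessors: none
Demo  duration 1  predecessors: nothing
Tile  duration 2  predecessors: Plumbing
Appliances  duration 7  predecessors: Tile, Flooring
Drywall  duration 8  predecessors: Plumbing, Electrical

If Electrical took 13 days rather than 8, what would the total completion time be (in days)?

31

Critical path before the change: Plumbing→Drywall→Paint→Trim = 9+8+5+5 = 27 giving 27 days.
Electrical has 1 day of float (longest path through it is 26).
The binding chain switches to Electrical→Drywall→Paint→Trim = 13+8+5+5 = 31; finish 31 days.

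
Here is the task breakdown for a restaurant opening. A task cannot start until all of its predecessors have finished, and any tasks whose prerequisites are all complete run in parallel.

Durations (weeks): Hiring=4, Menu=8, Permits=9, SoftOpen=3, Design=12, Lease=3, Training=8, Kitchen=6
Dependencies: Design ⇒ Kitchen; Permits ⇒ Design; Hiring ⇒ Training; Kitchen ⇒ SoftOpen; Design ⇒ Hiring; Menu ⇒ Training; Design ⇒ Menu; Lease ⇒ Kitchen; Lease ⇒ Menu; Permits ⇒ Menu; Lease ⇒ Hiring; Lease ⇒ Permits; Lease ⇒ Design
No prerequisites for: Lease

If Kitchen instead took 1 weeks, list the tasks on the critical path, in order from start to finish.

Baseline: Lease→Permits→Design→Menu→Training = 3+9+12+8+8 = 40 → 40 weeks.
Kitchen is off the critical path — its longest chain is 33 weeks, giving 7 of slack.
That remains the longest chain; total 40 weeks.

Lease, Permits, Design, Menu, Training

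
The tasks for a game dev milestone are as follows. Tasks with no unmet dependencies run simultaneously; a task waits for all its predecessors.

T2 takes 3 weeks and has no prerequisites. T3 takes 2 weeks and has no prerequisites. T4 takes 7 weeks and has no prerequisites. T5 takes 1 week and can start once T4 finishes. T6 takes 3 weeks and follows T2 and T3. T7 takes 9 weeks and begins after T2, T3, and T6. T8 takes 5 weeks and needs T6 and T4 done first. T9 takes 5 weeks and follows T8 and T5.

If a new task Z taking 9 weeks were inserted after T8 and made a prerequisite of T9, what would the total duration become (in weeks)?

Originally the plan takes 17 weeks.
With Z inserted, T9 now waits for max(T8, T5, Z).
New critical path: T4→T8→Z→T9 = 7+5+9+5 = 26 ⇒ 26 weeks.

26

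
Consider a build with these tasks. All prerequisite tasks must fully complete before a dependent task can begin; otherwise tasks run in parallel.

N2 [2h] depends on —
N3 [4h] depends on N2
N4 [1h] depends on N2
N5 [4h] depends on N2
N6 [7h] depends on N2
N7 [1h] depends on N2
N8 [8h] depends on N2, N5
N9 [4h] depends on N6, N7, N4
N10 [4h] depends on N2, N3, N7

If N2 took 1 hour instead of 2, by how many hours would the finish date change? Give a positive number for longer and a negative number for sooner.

As given, the longest chain is N2→N5→N8 = 2+4+8 = 14, so the finish is 14 hours.
N2 is on the critical path; changing it to 1 makes that path 13 hours.
That remains the longest chain; total 13 hours.
Change in finish: 13 − 14 = -1 hours.

-1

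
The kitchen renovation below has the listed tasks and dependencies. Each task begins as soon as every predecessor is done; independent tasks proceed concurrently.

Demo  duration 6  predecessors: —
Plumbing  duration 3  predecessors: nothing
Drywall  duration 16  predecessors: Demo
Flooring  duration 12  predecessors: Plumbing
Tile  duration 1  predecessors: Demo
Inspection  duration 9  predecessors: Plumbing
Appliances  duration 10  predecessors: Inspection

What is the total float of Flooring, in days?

7

Critical path: Demo→Drywall = 6+16 = 22, so the finish is 22 days.
Flooring finishes as early as 15 and must finish by 22.
Slack of Flooring = 10 − 3 = 7 days.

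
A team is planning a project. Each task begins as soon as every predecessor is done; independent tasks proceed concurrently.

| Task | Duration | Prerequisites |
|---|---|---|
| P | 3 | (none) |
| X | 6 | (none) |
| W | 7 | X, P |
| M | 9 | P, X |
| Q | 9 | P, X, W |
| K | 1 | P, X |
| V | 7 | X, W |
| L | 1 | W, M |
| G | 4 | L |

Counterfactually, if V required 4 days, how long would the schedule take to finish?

Critical path before the change: X→W→Q = 6+7+9 = 22 giving 22 days.
The longest path through V is only 20 days, so V has float 2.
The critical path is still X→W→Q; finish is now 22 days.

22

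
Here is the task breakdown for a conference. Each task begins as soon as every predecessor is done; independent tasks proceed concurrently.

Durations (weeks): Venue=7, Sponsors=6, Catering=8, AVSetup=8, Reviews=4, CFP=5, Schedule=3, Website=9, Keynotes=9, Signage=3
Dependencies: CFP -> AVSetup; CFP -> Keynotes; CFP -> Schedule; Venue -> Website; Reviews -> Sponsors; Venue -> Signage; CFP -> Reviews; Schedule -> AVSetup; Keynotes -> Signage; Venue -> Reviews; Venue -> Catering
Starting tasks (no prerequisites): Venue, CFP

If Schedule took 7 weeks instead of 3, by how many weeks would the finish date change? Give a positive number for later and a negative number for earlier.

3

As given, the longest chain is Venue→Reviews→Sponsors = 7+4+6 = 17, so the finish is 17 weeks.
Schedule has 1 week of float (longest path through it is 16).
New critical path: CFP→Schedule→AVSetup = 5+7+8 = 20 ⇒ 20 weeks.
Change in finish: 20 − 17 = +3 weeks.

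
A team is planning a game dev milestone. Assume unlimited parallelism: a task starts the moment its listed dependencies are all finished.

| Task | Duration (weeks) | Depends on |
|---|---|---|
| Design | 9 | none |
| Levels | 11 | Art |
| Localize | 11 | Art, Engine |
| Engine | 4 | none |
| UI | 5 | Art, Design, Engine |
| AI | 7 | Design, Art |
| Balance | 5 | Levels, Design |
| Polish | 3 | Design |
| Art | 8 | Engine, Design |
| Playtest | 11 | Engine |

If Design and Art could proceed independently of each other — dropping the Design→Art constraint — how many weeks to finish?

28

With the dependency in place, Design→Art→Levels→Balance = 9+8+11+5 = 33 sets the finish at 33 weeks.
Without Design→Art, Art's earliest start moves from 9 to 4.
After: Engine→Art→Levels→Balance = 4+8+11+5 = 28 → 28 weeks.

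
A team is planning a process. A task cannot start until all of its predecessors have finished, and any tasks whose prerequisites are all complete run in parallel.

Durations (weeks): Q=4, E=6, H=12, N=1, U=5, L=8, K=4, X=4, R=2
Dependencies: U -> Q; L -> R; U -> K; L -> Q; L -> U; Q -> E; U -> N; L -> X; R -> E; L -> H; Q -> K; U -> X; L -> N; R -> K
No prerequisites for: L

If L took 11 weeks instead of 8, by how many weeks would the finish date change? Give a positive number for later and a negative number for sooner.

3

Actual critical path: L→U→Q→E = 8+5+4+6 = 23 ⇒ 23 weeks.
L is on the critical path; changing it to 11 makes that path 26 weeks.
That remains the longest chain; total 26 weeks.
Change in finish: 26 − 23 = +3 weeks.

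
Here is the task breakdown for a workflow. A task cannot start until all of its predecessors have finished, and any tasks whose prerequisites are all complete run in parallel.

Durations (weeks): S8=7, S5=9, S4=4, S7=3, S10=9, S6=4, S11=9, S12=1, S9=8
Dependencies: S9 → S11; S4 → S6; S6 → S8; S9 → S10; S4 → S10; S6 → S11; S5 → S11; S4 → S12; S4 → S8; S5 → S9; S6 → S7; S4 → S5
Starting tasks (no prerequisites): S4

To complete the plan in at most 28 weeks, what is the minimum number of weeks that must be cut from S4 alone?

2

Current finish: 30 weeks; target: 28.
S4 is on every critical path, so each week cut from S4 cuts the finish by one (this holds down to a finish of 27).
Need 30 − 28 = 2 weeks off S4 → S4 becomes 2 weeks, finish becomes 28.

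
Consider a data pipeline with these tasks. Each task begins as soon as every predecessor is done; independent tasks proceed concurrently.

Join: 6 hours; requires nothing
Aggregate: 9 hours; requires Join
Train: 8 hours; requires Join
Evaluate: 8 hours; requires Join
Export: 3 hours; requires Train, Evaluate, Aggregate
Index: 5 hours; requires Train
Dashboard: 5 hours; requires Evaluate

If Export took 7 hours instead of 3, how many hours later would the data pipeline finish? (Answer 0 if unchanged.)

3

The binding path is Join→Train→Index = 6+8+5 = 19; finish at 19 hours.
Export is off the critical path — its longest chain is 18 hours, giving 1 of slack.
Now Join→Aggregate→Export = 6+9+7 = 22 is longest, so the finish becomes 22 hours.
Change in finish: 22 − 19 = +3 hours.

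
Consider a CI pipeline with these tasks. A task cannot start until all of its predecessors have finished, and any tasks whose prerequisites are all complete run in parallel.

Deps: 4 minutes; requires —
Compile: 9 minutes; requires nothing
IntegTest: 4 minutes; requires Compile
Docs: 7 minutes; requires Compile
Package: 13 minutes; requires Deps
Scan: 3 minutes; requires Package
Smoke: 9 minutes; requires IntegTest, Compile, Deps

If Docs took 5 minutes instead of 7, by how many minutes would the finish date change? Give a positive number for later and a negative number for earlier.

The binding path is Compile→IntegTest→Smoke = 9+4+9 = 22; finish at 22 minutes.
Docs has 6 minutes of float (longest path through it is 16).
No other chain overtakes it, so the finish is 22 minutes.
Change in finish: 22 − 22 = +0 minutes.

0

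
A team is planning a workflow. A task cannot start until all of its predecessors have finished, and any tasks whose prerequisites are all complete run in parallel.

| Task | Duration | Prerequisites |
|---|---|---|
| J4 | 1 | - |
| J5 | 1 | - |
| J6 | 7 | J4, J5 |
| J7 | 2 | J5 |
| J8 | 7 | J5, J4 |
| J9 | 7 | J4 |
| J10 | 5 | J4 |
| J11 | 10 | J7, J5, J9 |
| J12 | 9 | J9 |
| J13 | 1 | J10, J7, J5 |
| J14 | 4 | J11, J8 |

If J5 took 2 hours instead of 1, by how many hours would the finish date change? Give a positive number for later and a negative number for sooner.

Actual critical path: J4→J9→J11→J14 = 1+7+10+4 = 22 ⇒ 22 hours.
J5 is off the critical path — its longest chain is 17 hours, giving 5 of slack.
No other chain overtakes it, so the finish is 22 hours.
Change in finish: 22 − 22 = +0 hours.

0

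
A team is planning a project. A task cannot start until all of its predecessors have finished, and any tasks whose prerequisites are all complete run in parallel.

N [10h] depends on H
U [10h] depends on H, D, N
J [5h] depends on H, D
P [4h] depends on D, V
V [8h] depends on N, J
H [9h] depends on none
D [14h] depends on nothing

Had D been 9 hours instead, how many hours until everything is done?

The binding path is D→J→V→P = 14+5+8+4 = 31; finish at 31 hours.
D is on the critical path; changing it to 9 makes that path 26 hours.
Now H→N→V→P = 9+10+8+4 = 31 is longest, so the finish becomes 31 hours.

31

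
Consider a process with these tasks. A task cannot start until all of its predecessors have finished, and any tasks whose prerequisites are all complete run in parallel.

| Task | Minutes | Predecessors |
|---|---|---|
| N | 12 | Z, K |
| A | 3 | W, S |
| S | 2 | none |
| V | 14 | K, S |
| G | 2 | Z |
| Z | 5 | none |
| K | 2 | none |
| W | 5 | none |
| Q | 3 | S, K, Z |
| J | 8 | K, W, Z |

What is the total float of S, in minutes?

1

The longest chain is Z→N = 5+12 = 17; overall finish 17 minutes.
The longest chain containing S totals 16 minutes.
Float = 17 − 16 = 1.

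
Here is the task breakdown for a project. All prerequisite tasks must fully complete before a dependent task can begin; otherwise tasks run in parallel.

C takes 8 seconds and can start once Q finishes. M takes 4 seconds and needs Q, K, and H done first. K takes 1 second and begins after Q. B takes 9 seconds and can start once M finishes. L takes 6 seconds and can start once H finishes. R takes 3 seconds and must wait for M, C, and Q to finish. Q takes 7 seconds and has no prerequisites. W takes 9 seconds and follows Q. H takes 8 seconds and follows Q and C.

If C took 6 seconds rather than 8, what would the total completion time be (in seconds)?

34

As given, the longest chain is Q→C→H→M→B = 7+8+8+4+9 = 36, so the finish is 36 seconds.
C lies on that path, so at 6 seconds the path becomes 34 seconds.
The critical path is still Q→C→H→M→B; finish is now 34 seconds.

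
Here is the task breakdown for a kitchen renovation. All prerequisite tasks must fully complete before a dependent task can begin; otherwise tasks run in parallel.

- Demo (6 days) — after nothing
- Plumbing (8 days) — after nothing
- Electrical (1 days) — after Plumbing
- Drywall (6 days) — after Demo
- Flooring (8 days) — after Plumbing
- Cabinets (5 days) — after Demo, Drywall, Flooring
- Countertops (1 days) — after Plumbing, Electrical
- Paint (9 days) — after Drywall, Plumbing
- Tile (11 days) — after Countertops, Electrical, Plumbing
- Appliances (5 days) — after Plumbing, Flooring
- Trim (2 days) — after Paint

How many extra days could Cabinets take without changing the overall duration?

Demo→Drywall→Paint→Trim = 6+6+9+2 = 23 sets the makespan at 23 days.
Longest path through Cabinets: 21 days (earliest finish 21, latest finish 23).
Float = 23 − 21 = 2.

2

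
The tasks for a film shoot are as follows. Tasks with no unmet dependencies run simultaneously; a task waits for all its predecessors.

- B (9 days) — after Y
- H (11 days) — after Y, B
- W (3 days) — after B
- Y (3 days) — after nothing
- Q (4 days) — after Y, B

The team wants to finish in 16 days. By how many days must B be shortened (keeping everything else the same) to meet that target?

7

Current finish: 23 days; target: 16.
B is on every critical path, so each day cut from B cuts the finish by one (this holds down to a finish of 15).
Need 23 − 16 = 7 days off B → B becomes 2 days, finish becomes 16.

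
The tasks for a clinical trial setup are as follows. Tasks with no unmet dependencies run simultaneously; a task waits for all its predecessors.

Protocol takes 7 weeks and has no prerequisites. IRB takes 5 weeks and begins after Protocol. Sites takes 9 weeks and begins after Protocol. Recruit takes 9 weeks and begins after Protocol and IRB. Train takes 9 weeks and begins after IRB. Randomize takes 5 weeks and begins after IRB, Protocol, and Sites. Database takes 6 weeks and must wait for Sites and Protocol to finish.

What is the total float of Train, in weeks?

1

Critical path: Protocol→Sites→Database = 7+9+6 = 22, so the finish is 22 weeks.
Longest path through Train: 21 weeks (earliest finish 21, latest finish 22).
Slack of Train = 13 − 12 = 1 week.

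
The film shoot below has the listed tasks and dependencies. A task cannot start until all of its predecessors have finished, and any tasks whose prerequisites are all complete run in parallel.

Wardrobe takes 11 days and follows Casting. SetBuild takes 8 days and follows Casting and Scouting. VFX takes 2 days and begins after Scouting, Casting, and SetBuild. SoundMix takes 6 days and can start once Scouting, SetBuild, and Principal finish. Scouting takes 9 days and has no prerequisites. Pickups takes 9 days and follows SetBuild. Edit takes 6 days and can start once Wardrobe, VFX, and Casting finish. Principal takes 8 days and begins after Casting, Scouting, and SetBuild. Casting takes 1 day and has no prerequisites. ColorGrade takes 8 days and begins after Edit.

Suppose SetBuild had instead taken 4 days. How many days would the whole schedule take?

29

Critical path before the change: Scouting→SetBuild→VFX→Edit→ColorGrade = 9+8+2+6+8 = 33 giving 33 days.
SetBuild is on the critical path; changing it to 4 makes that path 29 days.
That remains the longest chain; total 29 days.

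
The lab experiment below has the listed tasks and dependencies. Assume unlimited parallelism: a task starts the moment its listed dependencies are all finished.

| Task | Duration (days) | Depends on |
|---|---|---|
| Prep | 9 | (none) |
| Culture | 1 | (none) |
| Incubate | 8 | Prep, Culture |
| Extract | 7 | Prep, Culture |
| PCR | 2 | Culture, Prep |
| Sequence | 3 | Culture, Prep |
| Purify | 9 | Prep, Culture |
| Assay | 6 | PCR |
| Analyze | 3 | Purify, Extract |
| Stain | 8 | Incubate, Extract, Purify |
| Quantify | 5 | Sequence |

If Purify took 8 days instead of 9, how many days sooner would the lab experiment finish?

1

Critical path before the change: Prep→Purify→Stain = 9+9+8 = 26 giving 26 days.
Purify lies on that path, so at 8 days the path becomes 25 days.
Now Prep→Incubate→Stain = 9+8+8 = 25 is longest, so the finish becomes 25 days.
Change in finish: 25 − 26 = -1 days.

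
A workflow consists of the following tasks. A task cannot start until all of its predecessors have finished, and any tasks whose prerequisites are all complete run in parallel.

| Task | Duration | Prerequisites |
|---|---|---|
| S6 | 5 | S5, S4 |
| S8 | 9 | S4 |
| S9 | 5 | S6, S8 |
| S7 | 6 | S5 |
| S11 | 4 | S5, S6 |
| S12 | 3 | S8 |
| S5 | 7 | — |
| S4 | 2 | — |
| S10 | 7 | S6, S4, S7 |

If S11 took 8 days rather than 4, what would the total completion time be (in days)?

Actual critical path: S5→S7→S10 = 7+6+7 = 20 ⇒ 20 days.
S11 has 4 days of float (longest path through it is 16).
The binding chain switches to S5→S6→S11 = 7+5+8 = 20; finish 20 days.

20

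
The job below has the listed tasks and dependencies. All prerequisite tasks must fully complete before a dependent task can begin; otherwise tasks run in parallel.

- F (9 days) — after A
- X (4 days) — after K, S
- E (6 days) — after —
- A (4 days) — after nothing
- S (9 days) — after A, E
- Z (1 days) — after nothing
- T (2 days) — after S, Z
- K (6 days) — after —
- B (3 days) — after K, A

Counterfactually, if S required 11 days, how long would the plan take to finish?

21

Critical path before the change: E→S→X = 6+9+4 = 19 giving 19 days.
S lies on that path, so at 11 days the path becomes 21 days.
That remains the longest chain; total 21 days.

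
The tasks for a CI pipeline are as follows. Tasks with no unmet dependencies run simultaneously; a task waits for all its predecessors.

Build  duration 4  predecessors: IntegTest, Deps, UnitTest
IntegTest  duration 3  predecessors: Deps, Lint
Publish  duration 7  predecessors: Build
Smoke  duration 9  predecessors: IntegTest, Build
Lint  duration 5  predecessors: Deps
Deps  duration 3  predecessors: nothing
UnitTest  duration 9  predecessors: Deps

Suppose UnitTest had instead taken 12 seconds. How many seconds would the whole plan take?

Baseline: Deps→UnitTest→Build→Smoke = 3+9+4+9 = 25 → 25 seconds.
UnitTest lies on that path, so at 12 seconds the path becomes 28 seconds.
The critical path is still Deps→UnitTest→Build→Smoke; finish is now 28 seconds.

28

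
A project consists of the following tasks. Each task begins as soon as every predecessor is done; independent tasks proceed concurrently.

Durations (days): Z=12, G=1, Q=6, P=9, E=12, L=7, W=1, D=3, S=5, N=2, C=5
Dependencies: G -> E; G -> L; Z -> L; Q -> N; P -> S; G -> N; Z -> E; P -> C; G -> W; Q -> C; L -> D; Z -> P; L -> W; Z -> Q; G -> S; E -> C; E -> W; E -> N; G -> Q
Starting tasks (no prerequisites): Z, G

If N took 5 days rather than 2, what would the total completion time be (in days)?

Actual critical path: Z→E→C = 12+12+5 = 29 ⇒ 29 days.
N is off the critical path — its longest chain is 26 days, giving 3 of slack.
Now Z→E→N = 12+12+5 = 29 is longest, so the finish becomes 29 days.

29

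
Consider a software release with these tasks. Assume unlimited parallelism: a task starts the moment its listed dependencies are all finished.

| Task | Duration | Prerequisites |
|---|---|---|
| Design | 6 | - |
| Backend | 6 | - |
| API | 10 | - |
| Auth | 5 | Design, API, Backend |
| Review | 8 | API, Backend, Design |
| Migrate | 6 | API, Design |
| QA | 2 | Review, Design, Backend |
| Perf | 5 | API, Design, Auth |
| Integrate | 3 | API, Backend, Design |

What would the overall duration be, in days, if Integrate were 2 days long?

Critical path before the change: API→Auth→Perf = 10+5+5 = 20 giving 20 days.
The longest path through Integrate is only 13 days, so Integrate has float 7.
That remains the longest chain; total 20 days.

20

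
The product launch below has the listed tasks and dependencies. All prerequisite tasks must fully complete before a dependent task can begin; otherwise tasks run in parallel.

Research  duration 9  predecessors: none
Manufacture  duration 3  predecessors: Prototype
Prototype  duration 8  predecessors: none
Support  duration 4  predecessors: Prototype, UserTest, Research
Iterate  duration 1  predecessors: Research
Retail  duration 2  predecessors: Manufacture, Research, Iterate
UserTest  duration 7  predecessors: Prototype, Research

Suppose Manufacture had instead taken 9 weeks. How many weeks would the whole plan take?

20

Baseline: Research→UserTest→Support = 9+7+4 = 20 → 20 weeks.
Manufacture has 7 weeks of float (longest path through it is 13).
No other chain overtakes it, so the finish is 20 weeks.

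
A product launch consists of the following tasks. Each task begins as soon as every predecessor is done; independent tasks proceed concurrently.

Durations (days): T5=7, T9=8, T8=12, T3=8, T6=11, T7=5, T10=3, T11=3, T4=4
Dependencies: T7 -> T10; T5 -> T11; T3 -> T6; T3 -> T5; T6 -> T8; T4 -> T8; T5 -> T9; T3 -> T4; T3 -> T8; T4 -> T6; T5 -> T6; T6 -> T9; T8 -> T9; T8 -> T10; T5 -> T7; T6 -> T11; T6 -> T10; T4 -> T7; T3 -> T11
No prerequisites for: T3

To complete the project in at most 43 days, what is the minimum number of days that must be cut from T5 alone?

3

Current finish: 46 days; target: 43.
T5 is on every critical path, so each day cut from T5 cuts the finish by one (this holds down to a finish of 43).
Need 46 − 43 = 3 days off T5 → T5 becomes 4 days, finish becomes 43.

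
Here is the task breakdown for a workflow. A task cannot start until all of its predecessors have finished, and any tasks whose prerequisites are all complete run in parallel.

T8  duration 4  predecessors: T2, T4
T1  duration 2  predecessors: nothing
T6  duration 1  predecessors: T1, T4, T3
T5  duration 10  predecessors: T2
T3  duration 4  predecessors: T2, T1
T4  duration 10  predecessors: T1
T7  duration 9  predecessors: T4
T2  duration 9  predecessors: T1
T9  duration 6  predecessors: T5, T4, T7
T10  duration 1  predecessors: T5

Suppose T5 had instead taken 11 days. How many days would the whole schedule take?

28

Baseline: T1→T2→T5→T9 = 2+9+10+6 = 27 → 27 days.
Since T5 is critical, the +1 change carries straight to that chain (now 28 days).
That remains the longest chain; total 28 days.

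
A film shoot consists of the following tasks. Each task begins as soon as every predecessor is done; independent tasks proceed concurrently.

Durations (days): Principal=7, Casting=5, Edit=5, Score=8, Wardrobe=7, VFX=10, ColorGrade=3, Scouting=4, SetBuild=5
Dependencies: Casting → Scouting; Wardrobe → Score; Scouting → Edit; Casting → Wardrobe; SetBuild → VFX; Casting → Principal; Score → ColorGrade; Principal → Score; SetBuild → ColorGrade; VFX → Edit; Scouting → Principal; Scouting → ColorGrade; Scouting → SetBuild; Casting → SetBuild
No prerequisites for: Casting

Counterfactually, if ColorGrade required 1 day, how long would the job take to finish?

29

Baseline: Casting→Scouting→SetBuild→VFX→Edit = 5+4+5+10+5 = 29 → 29 days.
ColorGrade is off the critical path — its longest chain is 27 days, giving 2 of slack.
The critical path is still Casting→Scouting→SetBuild→VFX→Edit; finish is now 29 days.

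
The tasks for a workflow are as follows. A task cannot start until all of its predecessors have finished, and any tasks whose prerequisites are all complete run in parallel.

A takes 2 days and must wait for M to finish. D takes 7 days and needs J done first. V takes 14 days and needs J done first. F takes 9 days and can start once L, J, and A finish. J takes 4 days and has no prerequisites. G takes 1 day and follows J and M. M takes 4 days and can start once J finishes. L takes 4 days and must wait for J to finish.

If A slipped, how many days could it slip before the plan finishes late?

Critical path: J→M→A→F = 4+4+2+9 = 19, so the finish is 19 days.
A finishes as early as 10 and must finish by 10.
So A can slip 10 − 10 = 0 days.

0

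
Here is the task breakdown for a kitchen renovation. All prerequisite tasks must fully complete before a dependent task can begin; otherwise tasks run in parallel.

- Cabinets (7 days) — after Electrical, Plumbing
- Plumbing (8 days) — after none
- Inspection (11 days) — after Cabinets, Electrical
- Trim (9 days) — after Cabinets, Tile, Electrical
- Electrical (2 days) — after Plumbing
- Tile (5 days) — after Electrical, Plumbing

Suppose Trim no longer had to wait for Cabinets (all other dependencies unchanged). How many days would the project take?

Original critical path: Plumbing→Electrical→Cabinets→Inspection = 8+2+7+11 = 28 ⇒ 28 days.
Without Cabinets→Trim, Trim's earliest start moves from 17 to 15.
New critical path: Plumbing→Electrical→Cabinets→Inspection = 8+2+7+11 = 28 ⇒ 28 days.

28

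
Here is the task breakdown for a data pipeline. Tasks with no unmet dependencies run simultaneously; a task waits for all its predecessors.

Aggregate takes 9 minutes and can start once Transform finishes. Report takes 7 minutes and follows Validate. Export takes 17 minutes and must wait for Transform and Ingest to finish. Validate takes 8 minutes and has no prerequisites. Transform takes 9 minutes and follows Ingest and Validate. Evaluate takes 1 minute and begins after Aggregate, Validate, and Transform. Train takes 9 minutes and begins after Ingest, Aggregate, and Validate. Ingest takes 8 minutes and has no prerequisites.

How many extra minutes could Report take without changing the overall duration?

Ingest→Transform→Aggregate→Train = 8+9+9+9 = 35 sets the makespan at 35 minutes.
Longest path through Report: 15 minutes (earliest finish 15, latest finish 35).
Float = 35 − 15 = 20.

20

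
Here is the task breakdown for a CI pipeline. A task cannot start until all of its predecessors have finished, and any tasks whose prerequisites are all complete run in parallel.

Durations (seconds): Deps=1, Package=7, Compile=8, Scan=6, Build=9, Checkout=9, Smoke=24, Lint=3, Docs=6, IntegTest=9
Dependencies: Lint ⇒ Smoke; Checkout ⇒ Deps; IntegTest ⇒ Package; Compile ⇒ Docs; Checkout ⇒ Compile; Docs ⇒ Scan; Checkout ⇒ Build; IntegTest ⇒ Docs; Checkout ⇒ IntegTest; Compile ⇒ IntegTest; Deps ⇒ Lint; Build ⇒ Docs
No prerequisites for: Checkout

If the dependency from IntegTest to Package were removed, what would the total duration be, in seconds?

38

Before: longest chain Checkout→Compile→IntegTest→Docs→Scan = 9+8+9+6+6 = 38, finish 38.
Without IntegTest→Package, Package's earliest start moves from 26 to 0.
The longest chain is now Checkout→Compile→IntegTest→Docs→Scan = 9+8+9+6+6 = 38, so the plan takes 38 seconds.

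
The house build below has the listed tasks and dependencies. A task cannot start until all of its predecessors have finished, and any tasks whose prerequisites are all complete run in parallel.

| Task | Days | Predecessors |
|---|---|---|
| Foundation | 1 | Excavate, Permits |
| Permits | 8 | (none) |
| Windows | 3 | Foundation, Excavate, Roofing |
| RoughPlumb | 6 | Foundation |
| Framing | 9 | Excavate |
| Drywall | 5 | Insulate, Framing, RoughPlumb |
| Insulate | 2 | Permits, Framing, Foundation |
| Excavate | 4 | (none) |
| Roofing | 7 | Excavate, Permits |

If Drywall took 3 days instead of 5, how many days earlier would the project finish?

2

The binding path is Permits→Foundation→RoughPlumb→Drywall = 8+1+6+5 = 20; finish at 20 days.
Drywall is on the critical path; changing it to 3 makes that path 18 days.
That remains the longest chain; total 18 days.
Change in finish: 18 − 20 = -2 days.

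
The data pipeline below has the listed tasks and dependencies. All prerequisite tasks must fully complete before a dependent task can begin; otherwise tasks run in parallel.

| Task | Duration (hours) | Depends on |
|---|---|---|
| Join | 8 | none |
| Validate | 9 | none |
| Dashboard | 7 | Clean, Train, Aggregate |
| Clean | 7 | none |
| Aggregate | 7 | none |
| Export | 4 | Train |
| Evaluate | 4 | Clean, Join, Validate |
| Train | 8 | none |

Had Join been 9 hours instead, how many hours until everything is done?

15

Actual critical path: Train→Dashboard = 8+7 = 15 ⇒ 15 hours.
Join has 3 hours of float (longest path through it is 12).
The critical path is still Train→Dashboard; finish is now 15 hours.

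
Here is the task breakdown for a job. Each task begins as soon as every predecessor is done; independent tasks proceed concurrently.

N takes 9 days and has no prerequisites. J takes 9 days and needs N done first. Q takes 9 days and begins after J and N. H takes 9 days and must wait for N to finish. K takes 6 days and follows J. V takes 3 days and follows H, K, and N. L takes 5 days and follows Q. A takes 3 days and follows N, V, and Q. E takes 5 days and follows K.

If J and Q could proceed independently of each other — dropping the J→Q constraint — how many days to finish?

30

With the dependency in place, N→J→Q→L = 9+9+9+5 = 32 sets the finish at 32 days.
Without J→Q, Q's earliest start moves from 18 to 9.
After: N→J→K→V→A = 9+9+6+3+3 = 30 → 30 days.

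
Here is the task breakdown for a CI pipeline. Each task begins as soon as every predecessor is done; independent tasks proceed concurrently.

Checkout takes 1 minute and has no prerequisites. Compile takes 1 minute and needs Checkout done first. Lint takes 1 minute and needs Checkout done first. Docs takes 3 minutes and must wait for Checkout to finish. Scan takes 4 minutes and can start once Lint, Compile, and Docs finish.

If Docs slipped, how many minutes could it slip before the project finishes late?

Critical path: Checkout→Docs→Scan = 1+3+4 = 8, so the finish is 8 minutes.
Docs finishes as early as 4 and must finish by 4.
Slack of Docs = 1 − 1 = 0 minutes.

0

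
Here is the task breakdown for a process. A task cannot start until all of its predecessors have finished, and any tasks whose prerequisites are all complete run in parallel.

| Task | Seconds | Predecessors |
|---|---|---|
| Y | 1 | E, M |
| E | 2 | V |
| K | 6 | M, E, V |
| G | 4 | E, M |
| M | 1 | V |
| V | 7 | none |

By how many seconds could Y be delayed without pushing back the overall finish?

Critical path: V→E→K = 7+2+6 = 15, so the finish is 15 seconds.
Longest path through Y: 10 seconds (earliest finish 10, latest finish 15).
Slack of Y = 14 − 9 = 5 seconds.

5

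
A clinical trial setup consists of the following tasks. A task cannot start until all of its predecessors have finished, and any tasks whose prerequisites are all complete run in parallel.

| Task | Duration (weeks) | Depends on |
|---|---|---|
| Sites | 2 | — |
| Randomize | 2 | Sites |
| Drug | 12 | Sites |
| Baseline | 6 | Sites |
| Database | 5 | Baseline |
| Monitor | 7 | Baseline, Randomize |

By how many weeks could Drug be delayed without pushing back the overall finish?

1

Critical path: Sites→Baseline→Monitor = 2+6+7 = 15, so the finish is 15 weeks.
Longest path through Drug: 14 weeks (earliest finish 14, latest finish 15).
So Drug can slip 15 − 14 = 1 week.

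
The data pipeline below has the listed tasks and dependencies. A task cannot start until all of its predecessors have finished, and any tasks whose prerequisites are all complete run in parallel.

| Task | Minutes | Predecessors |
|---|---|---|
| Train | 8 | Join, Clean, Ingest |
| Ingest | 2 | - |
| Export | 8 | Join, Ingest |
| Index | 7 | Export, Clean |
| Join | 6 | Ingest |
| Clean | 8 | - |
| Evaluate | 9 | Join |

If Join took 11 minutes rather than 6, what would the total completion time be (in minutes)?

28

Actual critical path: Ingest→Join→Export→Index = 2+6+8+7 = 23 ⇒ 23 minutes.
Since Join is critical, the +5 change carries straight to that chain (now 28 minutes).
The critical path is still Ingest→Join→Export→Index; finish is now 28 minutes.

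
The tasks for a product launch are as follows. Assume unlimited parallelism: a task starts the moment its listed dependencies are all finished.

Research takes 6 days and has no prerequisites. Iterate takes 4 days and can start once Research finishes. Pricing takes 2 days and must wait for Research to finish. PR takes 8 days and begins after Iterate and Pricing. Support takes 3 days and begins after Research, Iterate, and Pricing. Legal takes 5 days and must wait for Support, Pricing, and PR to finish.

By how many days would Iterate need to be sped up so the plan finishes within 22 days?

Current finish: 23 days; target: 22.
Iterate is on every critical path, so each day cut from Iterate cuts the finish by one (this holds down to a finish of 21).
Need 23 − 22 = 1 day off Iterate → Iterate becomes 3 days, finish becomes 22.

1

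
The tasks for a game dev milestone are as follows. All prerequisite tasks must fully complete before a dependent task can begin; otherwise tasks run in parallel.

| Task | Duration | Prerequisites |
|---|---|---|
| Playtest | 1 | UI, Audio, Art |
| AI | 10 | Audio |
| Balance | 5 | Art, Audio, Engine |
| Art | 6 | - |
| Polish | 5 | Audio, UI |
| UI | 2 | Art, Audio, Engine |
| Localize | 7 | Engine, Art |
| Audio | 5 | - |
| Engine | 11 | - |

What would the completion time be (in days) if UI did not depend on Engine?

With the dependency in place, Engine→UI→Polish = 11+2+5 = 18 sets the finish at 18 days.
Without Engine→UI, UI's earliest start moves from 11 to 6.
New critical path: Engine→Localize = 11+7 = 18 ⇒ 18 days.

18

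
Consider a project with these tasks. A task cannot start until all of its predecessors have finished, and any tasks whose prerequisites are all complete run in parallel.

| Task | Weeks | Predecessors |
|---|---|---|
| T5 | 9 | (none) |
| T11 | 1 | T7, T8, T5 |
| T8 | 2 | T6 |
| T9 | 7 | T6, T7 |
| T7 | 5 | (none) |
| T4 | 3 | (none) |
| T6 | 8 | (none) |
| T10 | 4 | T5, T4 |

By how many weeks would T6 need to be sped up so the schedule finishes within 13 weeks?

Current finish: 15 weeks; target: 13.
T6 is on every critical path, so each week cut from T6 cuts the finish by one (this holds down to a finish of 13).
Need 15 − 13 = 2 weeks off T6 → T6 becomes 6 weeks, finish becomes 13.

2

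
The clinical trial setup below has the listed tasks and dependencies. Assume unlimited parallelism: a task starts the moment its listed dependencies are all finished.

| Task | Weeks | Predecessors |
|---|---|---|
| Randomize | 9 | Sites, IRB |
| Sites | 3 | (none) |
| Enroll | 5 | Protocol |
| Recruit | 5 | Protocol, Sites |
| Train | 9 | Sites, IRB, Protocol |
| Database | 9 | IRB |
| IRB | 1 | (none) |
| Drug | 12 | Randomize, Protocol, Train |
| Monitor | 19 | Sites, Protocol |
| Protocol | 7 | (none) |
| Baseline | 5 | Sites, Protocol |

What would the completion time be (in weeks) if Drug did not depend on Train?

Original critical path: Protocol→Train→Drug = 7+9+12 = 28 ⇒ 28 weeks.
Without Train→Drug, Drug's earliest start moves from 16 to 12.
The longest chain is now Protocol→Monitor = 7+19 = 26, so the clinical trial setup takes 26 weeks.

26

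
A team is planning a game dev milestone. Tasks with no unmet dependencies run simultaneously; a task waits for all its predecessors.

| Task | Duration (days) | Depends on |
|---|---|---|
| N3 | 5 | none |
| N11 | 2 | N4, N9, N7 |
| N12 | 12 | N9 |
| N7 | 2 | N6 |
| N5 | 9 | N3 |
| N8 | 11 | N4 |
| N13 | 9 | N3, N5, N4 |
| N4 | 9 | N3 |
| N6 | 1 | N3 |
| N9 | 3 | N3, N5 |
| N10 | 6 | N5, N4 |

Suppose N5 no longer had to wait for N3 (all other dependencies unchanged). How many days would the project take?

25

With the dependency in place, N3→N5→N9→N12 = 5+9+3+12 = 29 sets the finish at 29 days.
Without N3→N5, N5's earliest start moves from 5 to 0.
After: N3→N4→N8 = 5+9+11 = 25 → 25 days.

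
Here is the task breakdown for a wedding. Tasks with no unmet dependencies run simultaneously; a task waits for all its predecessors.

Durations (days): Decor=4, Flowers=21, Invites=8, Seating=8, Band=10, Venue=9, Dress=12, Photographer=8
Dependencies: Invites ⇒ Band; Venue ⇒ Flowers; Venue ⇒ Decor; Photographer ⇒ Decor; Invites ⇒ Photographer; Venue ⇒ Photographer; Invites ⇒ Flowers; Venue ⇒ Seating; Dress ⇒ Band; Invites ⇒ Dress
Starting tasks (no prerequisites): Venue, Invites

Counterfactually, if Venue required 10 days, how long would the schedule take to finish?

31

Actual critical path: Venue→Flowers = 9+21 = 30 ⇒ 30 days.
Venue is on the critical path; changing it to 10 makes that path 31 days.
The critical path is still Venue→Flowers; finish is now 31 days.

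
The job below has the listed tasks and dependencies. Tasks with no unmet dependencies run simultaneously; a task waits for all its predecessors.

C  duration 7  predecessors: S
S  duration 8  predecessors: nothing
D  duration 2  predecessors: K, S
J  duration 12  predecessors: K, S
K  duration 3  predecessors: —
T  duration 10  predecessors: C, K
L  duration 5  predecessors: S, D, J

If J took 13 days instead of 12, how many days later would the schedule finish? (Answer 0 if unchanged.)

Baseline: S→J→L = 8+12+5 = 25 → 25 days.
J lies on that path, so at 13 days the path becomes 26 days.
That remains the longest chain; total 26 days.
Change in finish: 26 − 25 = +1 days.

1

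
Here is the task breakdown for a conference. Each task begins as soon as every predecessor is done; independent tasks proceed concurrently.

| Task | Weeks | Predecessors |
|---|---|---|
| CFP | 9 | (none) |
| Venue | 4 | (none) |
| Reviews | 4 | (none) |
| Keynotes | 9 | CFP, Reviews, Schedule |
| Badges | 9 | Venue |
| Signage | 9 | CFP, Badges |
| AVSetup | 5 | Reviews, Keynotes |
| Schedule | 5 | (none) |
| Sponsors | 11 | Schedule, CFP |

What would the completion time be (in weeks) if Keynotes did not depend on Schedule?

23

With the dependency in place, CFP→Keynotes→AVSetup = 9+9+5 = 23 sets the finish at 23 weeks.
Dropping Schedule→Keynotes doesn't change Keynotes's earliest start (9); another predecessor still binds.
After: CFP→Keynotes→AVSetup = 9+9+5 = 23 → 23 weeks.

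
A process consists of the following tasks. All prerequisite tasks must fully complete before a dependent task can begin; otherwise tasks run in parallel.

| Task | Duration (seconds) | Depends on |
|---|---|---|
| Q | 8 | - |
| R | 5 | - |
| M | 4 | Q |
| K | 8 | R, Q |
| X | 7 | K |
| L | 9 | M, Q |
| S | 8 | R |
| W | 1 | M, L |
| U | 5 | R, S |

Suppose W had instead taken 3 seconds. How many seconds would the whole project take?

Baseline: Q→K→X = 8+8+7 = 23 → 23 seconds.
W is off the critical path — its longest chain is 22 seconds, giving 1 of slack.
The binding chain switches to Q→M→L→W = 8+4+9+3 = 24; finish 24 seconds.

24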